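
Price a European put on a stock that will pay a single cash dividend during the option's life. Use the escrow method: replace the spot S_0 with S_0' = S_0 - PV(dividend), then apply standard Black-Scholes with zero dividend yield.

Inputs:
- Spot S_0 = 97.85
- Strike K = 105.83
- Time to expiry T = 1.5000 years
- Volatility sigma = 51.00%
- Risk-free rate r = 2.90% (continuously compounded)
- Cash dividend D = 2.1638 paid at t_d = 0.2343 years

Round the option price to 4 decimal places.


PV(D) = D * exp(-r * t_d) = 2.1638 * 0.99322833 = 2.14914746
S_0' = S_0 - PV(D) = 97.8500 - 2.14914746 = 95.70085254
d1 = (ln(S_0'/K) + (r + sigma^2/2)*T) / (sigma*sqrt(T)) = 0.22088342
d2 = d1 - sigma*sqrt(T) = -0.40373647
exp(-rT) = 0.95743255
N(-d1) = 0.41259161; N(-d2) = 0.65679674
P = K * exp(-rT) * N(-d2) - S_0' * N(-d1) = 105.8300 * 0.95743255 * 0.65679674 - 95.70085254 * 0.41259161 = 27.0646

Answer: Price = 27.0646


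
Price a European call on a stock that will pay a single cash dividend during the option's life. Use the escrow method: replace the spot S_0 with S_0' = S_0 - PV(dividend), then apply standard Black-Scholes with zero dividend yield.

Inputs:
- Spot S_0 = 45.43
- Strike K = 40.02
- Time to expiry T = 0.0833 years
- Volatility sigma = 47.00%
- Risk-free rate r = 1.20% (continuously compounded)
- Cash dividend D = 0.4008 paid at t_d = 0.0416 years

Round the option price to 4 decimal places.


PV(D) = D * exp(-r * t_d) = 0.4008 * 0.99950092 = 0.40059997
S_0' = S_0 - PV(D) = 45.4300 - 0.40059997 = 45.02940003
d1 = (ln(S_0'/K) + (r + sigma^2/2)*T) / (sigma*sqrt(T)) = 0.94460893
d2 = d1 - sigma*sqrt(T) = 0.80895875
exp(-rT) = 0.99900090
N(d1) = 0.82757072; N(d2) = 0.79073056
C = S_0' * N(d1) - K * exp(-rT) * N(d2) = 45.02940003 * 0.82757072 - 40.0200 * 0.99900090 * 0.79073056 = 5.6516

Answer: Price = 5.6516


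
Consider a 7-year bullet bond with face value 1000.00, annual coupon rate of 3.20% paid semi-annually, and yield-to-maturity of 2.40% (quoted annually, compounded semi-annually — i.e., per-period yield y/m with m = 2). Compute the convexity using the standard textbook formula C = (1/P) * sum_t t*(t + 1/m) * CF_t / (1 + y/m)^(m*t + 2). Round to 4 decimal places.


Answer: Convexity = 44.9252

Derivation:
Coupon per period c = face * coupon_rate / m = 16.000000
Periods per year m = 2; per-period yield y/m = 0.012000
Number of cashflows N = 14
Cashflows (t years, CF_t, discount factor 1/(1+y/m)^(m*t), PV):
  t = 0.5000: CF_t = 16.000000, DF = 0.988142, PV = 15.810277
  t = 1.0000: CF_t = 16.000000, DF = 0.976425, PV = 15.622803
  t = 1.5000: CF_t = 16.000000, DF = 0.964847, PV = 15.437552
  t = 2.0000: CF_t = 16.000000, DF = 0.953406, PV = 15.254498
  t = 2.5000: CF_t = 16.000000, DF = 0.942101, PV = 15.073615
  t = 3.0000: CF_t = 16.000000, DF = 0.930930, PV = 14.894877
  t = 3.5000: CF_t = 16.000000, DF = 0.919891, PV = 14.718257
  t = 4.0000: CF_t = 16.000000, DF = 0.908983, PV = 14.543733
  t = 4.5000: CF_t = 16.000000, DF = 0.898205, PV = 14.371277
  t = 5.0000: CF_t = 16.000000, DF = 0.887554, PV = 14.200867
  t = 5.5000: CF_t = 16.000000, DF = 0.877030, PV = 14.032477
  t = 6.0000: CF_t = 16.000000, DF = 0.866630, PV = 13.866084
  t = 6.5000: CF_t = 16.000000, DF = 0.856354, PV = 13.701664
  t = 7.0000: CF_t = 1016.000000, DF = 0.846200, PV = 859.738812
Price P = sum_t PV_t = 1051.266794
Convexity numerator sum_t t*(t + 1/m) * CF_t / (1+y/m)^(m*t + 2):
  t = 0.5000: term = 7.718776
  t = 1.0000: term = 22.881748
  t = 1.5000: term = 45.220845
  t = 2.0000: term = 74.474383
  t = 2.5000: term = 110.386931
  t = 3.0000: term = 152.709193
  t = 3.5000: term = 201.197883
  t = 4.0000: term = 255.615605
  t = 4.5000: term = 315.730737
  t = 5.0000: term = 381.317315
  t = 5.5000: term = 452.154919
  t = 6.0000: term = 528.028562
  t = 6.5000: term = 608.728579
  t = 7.0000: term = 44072.208229
Convexity = (1/P) * sum = 47228.373703 / 1051.266794 = 44.925203


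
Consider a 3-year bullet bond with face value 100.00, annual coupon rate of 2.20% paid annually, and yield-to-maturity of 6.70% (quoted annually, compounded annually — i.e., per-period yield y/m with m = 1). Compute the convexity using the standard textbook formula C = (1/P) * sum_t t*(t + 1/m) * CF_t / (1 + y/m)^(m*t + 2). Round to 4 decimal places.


Coupon per period c = face * coupon_rate / m = 2.200000
Periods per year m = 1; per-period yield y/m = 0.067000
Number of cashflows N = 3
Cashflows (t years, CF_t, discount factor 1/(1+y/m)^(m*t), PV):
  t = 1.0000: CF_t = 2.200000, DF = 0.937207, PV = 2.061856
  t = 2.0000: CF_t = 2.200000, DF = 0.878357, PV = 1.932386
  t = 3.0000: CF_t = 102.200000, DF = 0.823203, PV = 84.131307
Price P = sum_t PV_t = 88.125549
Convexity numerator sum_t t*(t + 1/m) * CF_t / (1+y/m)^(m*t + 2):
  t = 1.0000: term = 3.622092
  t = 2.0000: term = 10.183950
  t = 3.0000: term = 886.768065
Convexity = (1/P) * sum = 900.574107 / 88.125549 = 10.219217

Answer: Convexity = 10.2192


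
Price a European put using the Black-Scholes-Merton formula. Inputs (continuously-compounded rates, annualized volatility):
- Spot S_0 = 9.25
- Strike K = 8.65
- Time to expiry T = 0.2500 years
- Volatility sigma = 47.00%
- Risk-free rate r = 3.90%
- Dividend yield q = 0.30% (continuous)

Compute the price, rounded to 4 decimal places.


Answer: Price = 0.5374

Derivation:
d1 = (ln(S/K) + (r - q + 0.5*sigma^2) * T) / (sigma * sqrt(T)) = 0.44117758
d2 = d1 - sigma * sqrt(T) = 0.20617758
exp(-rT) = 0.99029738; exp(-qT) = 0.99925028
P = K * exp(-rT) * N(-d2) - S_0 * exp(-qT) * N(-d1)
N(-d1) = 0.32954222; N(-d2) = 0.41832610
P = 8.6500 * 0.99029738 * 0.41832610 - 9.2500 * 0.99925028 * 0.32954222 = 0.5374


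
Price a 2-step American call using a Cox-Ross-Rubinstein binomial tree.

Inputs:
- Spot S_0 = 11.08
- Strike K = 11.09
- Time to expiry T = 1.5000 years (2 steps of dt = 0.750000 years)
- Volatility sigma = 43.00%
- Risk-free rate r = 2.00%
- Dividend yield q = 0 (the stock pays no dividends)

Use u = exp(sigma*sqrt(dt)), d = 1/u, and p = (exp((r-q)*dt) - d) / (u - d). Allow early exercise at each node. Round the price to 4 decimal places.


Answer: Price = V(0,0) = 2.1746

Derivation:
dt = T/N = 0.750000
u = exp(sigma*sqrt(dt)) = 1.451200; d = 1/u = 0.689085
p = (exp((r-q)*dt) - d) / (u - d) = 0.427794
Discount per step: exp(-r*dt) = 0.985112
Stock lattice S(k, i) with i counting down-moves:
  k=0: S(0,0) = 11.0800
  k=1: S(1,0) = 16.0793; S(1,1) = 7.6351
  k=2: S(2,0) = 23.3343; S(2,1) = 11.0800; S(2,2) = 5.2612
Terminal payoffs V(N, i) = max(S_T - K, 0):
  V(2,0) = 12.244280; V(2,1) = 0.000000; V(2,2) = 0.000000
Backward induction: V(k, i) = exp(-r*dt) * [p * V(k+1, i) + (1-p) * V(k+1, i+1)]; then take max(V_cont, immediate exercise) for American.
  V(1,0) = exp(-r*dt) * [p*12.244280 + (1-p)*0.000000] = 5.160043; exercise = 4.989298; V(1,0) = max -> 5.160043
  V(1,1) = exp(-r*dt) * [p*0.000000 + (1-p)*0.000000] = 0.000000; exercise = 0.000000; V(1,1) = max -> 0.000000
  V(0,0) = exp(-r*dt) * [p*5.160043 + (1-p)*0.000000] = 2.174570; exercise = 0.000000; V(0,0) = max -> 2.174570


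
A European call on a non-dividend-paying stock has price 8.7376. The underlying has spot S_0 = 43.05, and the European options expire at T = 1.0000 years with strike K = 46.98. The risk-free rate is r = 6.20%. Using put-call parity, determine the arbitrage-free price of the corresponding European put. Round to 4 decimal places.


Put-call parity: C - P = S_0 * exp(-qT) - K * exp(-rT).
S_0 * exp(-qT) = 43.0500 * 1.00000000 = 43.05000000
K * exp(-rT) = 46.9800 * 0.93988289 = 44.15569802
P = C - S*exp(-qT) + K*exp(-rT)
P = 8.7376 - 43.05000000 + 44.15569802 = 9.8433

Answer: Put price = 9.8433


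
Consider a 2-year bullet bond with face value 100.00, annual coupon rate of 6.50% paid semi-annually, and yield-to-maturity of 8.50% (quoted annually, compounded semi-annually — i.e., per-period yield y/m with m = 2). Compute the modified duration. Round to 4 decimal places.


Answer: Modified duration = 1.8279

Derivation:
Coupon per period c = face * coupon_rate / m = 3.250000
Periods per year m = 2; per-period yield y/m = 0.042500
Number of cashflows N = 4
Cashflows (t years, CF_t, discount factor 1/(1+y/m)^(m*t), PV):
  t = 0.5000: CF_t = 3.250000, DF = 0.959233, PV = 3.117506
  t = 1.0000: CF_t = 3.250000, DF = 0.920127, PV = 2.990413
  t = 1.5000: CF_t = 3.250000, DF = 0.882616, PV = 2.868502
  t = 2.0000: CF_t = 103.250000, DF = 0.846634, PV = 87.414969
Price P = sum_t PV_t = 96.391390
First compute Macaulay numerator sum_t t * PV_t:
  t * PV_t at t = 0.5000: 1.558753
  t * PV_t at t = 1.0000: 2.990413
  t * PV_t at t = 1.5000: 4.302753
  t * PV_t at t = 2.0000: 174.829937
Macaulay duration D = 183.681857 / 96.391390 = 1.905584
Modified duration = D / (1 + y/m) = 1.905584 / (1 + 0.042500) = 1.827898


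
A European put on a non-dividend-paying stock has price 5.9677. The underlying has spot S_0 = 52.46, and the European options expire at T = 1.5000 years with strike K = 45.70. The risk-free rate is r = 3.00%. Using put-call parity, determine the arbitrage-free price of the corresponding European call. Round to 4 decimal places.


Answer: Call price = 14.7386

Derivation:
Put-call parity: C - P = S_0 * exp(-qT) - K * exp(-rT).
S_0 * exp(-qT) = 52.4600 * 1.00000000 = 52.46000000
K * exp(-rT) = 45.7000 * 0.95599748 = 43.68908492
C = P + S*exp(-qT) - K*exp(-rT)
C = 5.9677 + 52.46000000 - 43.68908492 = 14.7386


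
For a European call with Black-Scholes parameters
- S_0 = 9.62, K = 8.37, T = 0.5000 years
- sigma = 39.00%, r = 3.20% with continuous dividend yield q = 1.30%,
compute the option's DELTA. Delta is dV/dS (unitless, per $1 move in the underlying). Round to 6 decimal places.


d1 = 0.6770651870; d2 = 0.4012935424
phi(d1) = 0.3172239883; exp(-qT) = 0.9935210793; exp(-rT) = 0.9841273201
N(d1) = 0.7508177022
Delta = exp(-qT) * N(d1) = 0.9935210793 * 0.7508177022 = 0.745953

Answer: Delta = 0.745953


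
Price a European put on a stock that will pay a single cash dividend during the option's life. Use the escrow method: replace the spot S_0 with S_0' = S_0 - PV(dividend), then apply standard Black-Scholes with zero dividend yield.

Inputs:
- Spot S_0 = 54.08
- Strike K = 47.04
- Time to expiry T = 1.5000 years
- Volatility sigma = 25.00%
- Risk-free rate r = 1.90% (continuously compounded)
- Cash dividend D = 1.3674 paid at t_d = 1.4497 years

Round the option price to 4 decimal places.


Answer: Price = 3.1107

Derivation:
PV(D) = D * exp(-r * t_d) = 1.3674 * 0.97283159 = 1.33024991
S_0' = S_0 - PV(D) = 54.0800 - 1.33024991 = 52.74975009
d1 = (ln(S_0'/K) + (r + sigma^2/2)*T) / (sigma*sqrt(T)) = 0.62032750
d2 = d1 - sigma*sqrt(T) = 0.31414128
exp(-rT) = 0.97190229
N(-d1) = 0.26752110; N(-d2) = 0.37670687
P = K * exp(-rT) * N(-d2) - S_0' * N(-d1) = 47.0400 * 0.97190229 * 0.37670687 - 52.74975009 * 0.26752110 = 3.1107


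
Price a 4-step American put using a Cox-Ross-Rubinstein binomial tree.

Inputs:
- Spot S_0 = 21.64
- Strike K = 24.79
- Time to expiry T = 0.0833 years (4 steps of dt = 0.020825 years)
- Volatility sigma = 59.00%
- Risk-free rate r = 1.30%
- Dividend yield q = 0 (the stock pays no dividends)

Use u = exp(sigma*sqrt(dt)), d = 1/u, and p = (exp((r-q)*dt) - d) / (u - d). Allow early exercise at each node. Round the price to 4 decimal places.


Answer: Price = V(0,0) = 3.6274

Derivation:
dt = T/N = 0.020825
u = exp(sigma*sqrt(dt)) = 1.088872; d = 1/u = 0.918382
p = (exp((r-q)*dt) - d) / (u - d) = 0.480315
Discount per step: exp(-r*dt) = 0.999729
Stock lattice S(k, i) with i counting down-moves:
  k=0: S(0,0) = 21.6400
  k=1: S(1,0) = 23.5632; S(1,1) = 19.8738
  k=2: S(2,0) = 25.6573; S(2,1) = 21.6400; S(2,2) = 18.2517
  k=3: S(3,0) = 27.9375; S(3,1) = 23.5632; S(3,2) = 19.8738; S(3,3) = 16.7620
  k=4: S(4,0) = 30.4204; S(4,1) = 25.6573; S(4,2) = 21.6400; S(4,3) = 18.2517; S(4,4) = 15.3940
Terminal payoffs V(N, i) = max(K - S_T, 0):
  V(4,0) = 0.000000; V(4,1) = 0.000000; V(4,2) = 3.150000; V(4,3) = 6.538282; V(4,4) = 9.396045
Backward induction: V(k, i) = exp(-r*dt) * [p * V(k+1, i) + (1-p) * V(k+1, i+1)]; then take max(V_cont, immediate exercise) for American.
  V(3,0) = exp(-r*dt) * [p*0.000000 + (1-p)*0.000000] = 0.000000; exercise = 0.000000; V(3,0) = max -> 0.000000
  V(3,1) = exp(-r*dt) * [p*0.000000 + (1-p)*3.150000] = 1.636563; exercise = 1.226814; V(3,1) = max -> 1.636563
  V(3,2) = exp(-r*dt) * [p*3.150000 + (1-p)*6.538282] = 4.909509; exercise = 4.916219; V(3,2) = max -> 4.916219
  V(3,3) = exp(-r*dt) * [p*6.538282 + (1-p)*9.396045] = 8.021245; exercise = 8.027956; V(3,3) = max -> 8.027956
  V(2,0) = exp(-r*dt) * [p*0.000000 + (1-p)*1.636563] = 0.850266; exercise = 0.000000; V(2,0) = max -> 0.850266
  V(2,1) = exp(-r*dt) * [p*1.636563 + (1-p)*4.916219] = 3.340045; exercise = 3.150000; V(2,1) = max -> 3.340045
  V(2,2) = exp(-r*dt) * [p*4.916219 + (1-p)*8.027956] = 6.531572; exercise = 6.538282; V(2,2) = max -> 6.538282
  V(1,0) = exp(-r*dt) * [p*0.850266 + (1-p)*3.340045] = 2.143586; exercise = 1.226814; V(1,0) = max -> 2.143586
  V(1,1) = exp(-r*dt) * [p*3.340045 + (1-p)*6.538282] = 5.000766; exercise = 4.916219; V(1,1) = max -> 5.000766
  V(0,0) = exp(-r*dt) * [p*2.143586 + (1-p)*5.000766] = 3.627436; exercise = 3.150000; V(0,0) = max -> 3.627436


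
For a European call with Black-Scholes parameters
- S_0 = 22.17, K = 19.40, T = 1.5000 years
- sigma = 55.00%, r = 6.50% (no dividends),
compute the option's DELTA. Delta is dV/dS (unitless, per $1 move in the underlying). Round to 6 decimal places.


d1 = 0.6796843508; d2 = 0.0060746716
phi(d1) = 0.3166608532; exp(-qT) = 1.0000000000; exp(-rT) = 0.9071023416
N(d1) = 0.7516478265
Delta = exp(-qT) * N(d1) = 1.0000000000 * 0.7516478265 = 0.751648

Answer: Delta = 0.751648


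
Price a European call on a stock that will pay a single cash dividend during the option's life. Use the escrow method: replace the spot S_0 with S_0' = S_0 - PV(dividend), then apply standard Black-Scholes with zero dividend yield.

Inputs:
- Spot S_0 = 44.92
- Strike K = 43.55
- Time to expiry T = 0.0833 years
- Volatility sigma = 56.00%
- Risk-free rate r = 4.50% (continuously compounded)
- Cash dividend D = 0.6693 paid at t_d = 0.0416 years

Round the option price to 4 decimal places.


Answer: Price = 3.2758

Derivation:
PV(D) = D * exp(-r * t_d) = 0.6693 * 0.99812975 = 0.66804824
S_0' = S_0 - PV(D) = 44.9200 - 0.66804824 = 44.25195176
d1 = (ln(S_0'/K) + (r + sigma^2/2)*T) / (sigma*sqrt(T)) = 0.20293621
d2 = d1 - sigma*sqrt(T) = 0.04131047
exp(-rT) = 0.99625852
N(d1) = 0.58040755; N(d2) = 0.51647581
C = S_0' * N(d1) - K * exp(-rT) * N(d2) = 44.25195176 * 0.58040755 - 43.5500 * 0.99625852 * 0.51647581 = 3.2758


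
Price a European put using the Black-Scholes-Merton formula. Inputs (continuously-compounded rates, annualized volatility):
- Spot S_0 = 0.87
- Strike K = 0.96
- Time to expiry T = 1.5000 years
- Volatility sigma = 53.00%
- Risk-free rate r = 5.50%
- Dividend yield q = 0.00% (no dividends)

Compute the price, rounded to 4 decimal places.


Answer: Price = 0.2302

Derivation:
d1 = (ln(S/K) + (r - q + 0.5*sigma^2) * T) / (sigma * sqrt(T)) = 0.30000076
d2 = d1 - sigma * sqrt(T) = -0.34911402
exp(-rT) = 0.92081144; exp(-qT) = 1.00000000
P = K * exp(-rT) * N(-d2) - S_0 * exp(-qT) * N(-d1)
N(-d1) = 0.38208829; N(-d2) = 0.63649815
P = 0.9600 * 0.92081144 * 0.63649815 - 0.8700 * 1.00000000 * 0.38208829 = 0.2302


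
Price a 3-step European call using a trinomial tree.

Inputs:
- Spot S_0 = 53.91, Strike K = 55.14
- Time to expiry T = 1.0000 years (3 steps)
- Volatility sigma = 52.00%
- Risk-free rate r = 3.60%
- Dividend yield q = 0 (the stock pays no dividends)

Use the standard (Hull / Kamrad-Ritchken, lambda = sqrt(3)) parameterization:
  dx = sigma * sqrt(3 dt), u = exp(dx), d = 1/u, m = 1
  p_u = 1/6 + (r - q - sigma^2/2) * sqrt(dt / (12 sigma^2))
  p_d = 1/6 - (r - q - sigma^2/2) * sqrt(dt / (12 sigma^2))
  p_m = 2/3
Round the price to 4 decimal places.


Answer: Price = V(0,0) = 10.4303

Derivation:
dt = T/N = 0.333333; dx = sigma*sqrt(3*dt) = 0.520000
u = exp(dx) = 1.682028; d = 1/u = 0.594521
p_u = 0.134872, p_m = 0.666667, p_d = 0.198462
Discount per step: exp(-r*dt) = 0.988072
Stock lattice S(k, j) with j the centered position index:
  k=0: S(0,+0) = 53.9100
  k=1: S(1,-1) = 32.0506; S(1,+0) = 53.9100; S(1,+1) = 90.6781
  k=2: S(2,-2) = 19.0547; S(2,-1) = 32.0506; S(2,+0) = 53.9100; S(2,+1) = 90.6781; S(2,+2) = 152.5231
  k=3: S(3,-3) = 11.3284; S(3,-2) = 19.0547; S(3,-1) = 32.0506; S(3,+0) = 53.9100; S(3,+1) = 90.6781; S(3,+2) = 152.5231; S(3,+3) = 256.5481
Terminal payoffs V(N, j) = max(S_T - K, 0):
  V(3,-3) = 0.000000; V(3,-2) = 0.000000; V(3,-1) = 0.000000; V(3,+0) = 0.000000; V(3,+1) = 35.538111; V(3,+2) = 97.383089; V(3,+3) = 201.408053
Backward induction: V(k, j) = exp(-r*dt) * [p_u * V(k+1, j+1) + p_m * V(k+1, j) + p_d * V(k+1, j-1)]
  V(2,-2) = exp(-r*dt) * [p_u*0.000000 + p_m*0.000000 + p_d*0.000000] = 0.000000
  V(2,-1) = exp(-r*dt) * [p_u*0.000000 + p_m*0.000000 + p_d*0.000000] = 0.000000
  V(2,+0) = exp(-r*dt) * [p_u*35.538111 + p_m*0.000000 + p_d*0.000000] = 4.735915
  V(2,+1) = exp(-r*dt) * [p_u*97.383089 + p_m*35.538111 + p_d*0.000000] = 36.387031
  V(2,+2) = exp(-r*dt) * [p_u*201.408053 + p_m*97.383089 + p_d*35.538111] = 97.956712
  V(1,-1) = exp(-r*dt) * [p_u*4.735915 + p_m*0.000000 + p_d*0.000000] = 0.631122
  V(1,+0) = exp(-r*dt) * [p_u*36.387031 + p_m*4.735915 + p_d*0.000000] = 7.968661
  V(1,+1) = exp(-r*dt) * [p_u*97.956712 + p_m*36.387031 + p_d*4.735915] = 37.951356
  V(0,+0) = exp(-r*dt) * [p_u*37.951356 + p_m*7.968661 + p_d*0.631122] = 10.430344


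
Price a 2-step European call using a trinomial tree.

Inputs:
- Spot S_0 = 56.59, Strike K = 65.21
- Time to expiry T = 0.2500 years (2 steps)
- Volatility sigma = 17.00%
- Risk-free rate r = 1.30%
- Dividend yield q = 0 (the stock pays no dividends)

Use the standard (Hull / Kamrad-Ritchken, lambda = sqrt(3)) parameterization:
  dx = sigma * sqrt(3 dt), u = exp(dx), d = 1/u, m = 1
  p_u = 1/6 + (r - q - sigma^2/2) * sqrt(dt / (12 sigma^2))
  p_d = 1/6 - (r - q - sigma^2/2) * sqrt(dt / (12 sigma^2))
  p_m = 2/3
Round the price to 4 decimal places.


Answer: Price = V(0,0) = 0.1227

Derivation:
dt = T/N = 0.125000; dx = sigma*sqrt(3*dt) = 0.104103
u = exp(dx) = 1.109715; d = 1/u = 0.901132
p_u = 0.165796, p_m = 0.666667, p_d = 0.167537
Discount per step: exp(-r*dt) = 0.998376
Stock lattice S(k, j) with j the centered position index:
  k=0: S(0,+0) = 56.5900
  k=1: S(1,-1) = 50.9951; S(1,+0) = 56.5900; S(1,+1) = 62.7988
  k=2: S(2,-2) = 45.9533; S(2,-1) = 50.9951; S(2,+0) = 56.5900; S(2,+1) = 62.7988; S(2,+2) = 69.6888
Terminal payoffs V(N, j) = max(S_T - K, 0):
  V(2,-2) = 0.000000; V(2,-1) = 0.000000; V(2,+0) = 0.000000; V(2,+1) = 0.000000; V(2,+2) = 4.478751
Backward induction: V(k, j) = exp(-r*dt) * [p_u * V(k+1, j+1) + p_m * V(k+1, j) + p_d * V(k+1, j-1)]
  V(1,-1) = exp(-r*dt) * [p_u*0.000000 + p_m*0.000000 + p_d*0.000000] = 0.000000
  V(1,+0) = exp(-r*dt) * [p_u*0.000000 + p_m*0.000000 + p_d*0.000000] = 0.000000
  V(1,+1) = exp(-r*dt) * [p_u*4.478751 + p_m*0.000000 + p_d*0.000000] = 0.741354
  V(0,+0) = exp(-r*dt) * [p_u*0.741354 + p_m*0.000000 + p_d*0.000000] = 0.122714


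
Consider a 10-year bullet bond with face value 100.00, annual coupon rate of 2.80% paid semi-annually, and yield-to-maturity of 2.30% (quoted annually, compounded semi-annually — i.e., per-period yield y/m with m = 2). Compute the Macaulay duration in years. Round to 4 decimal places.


Answer: Macaulay duration = 8.8229 years

Derivation:
Coupon per period c = face * coupon_rate / m = 1.400000
Periods per year m = 2; per-period yield y/m = 0.011500
Number of cashflows N = 20
Cashflows (t years, CF_t, discount factor 1/(1+y/m)^(m*t), PV):
  t = 0.5000: CF_t = 1.400000, DF = 0.988631, PV = 1.384083
  t = 1.0000: CF_t = 1.400000, DF = 0.977391, PV = 1.368347
  t = 1.5000: CF_t = 1.400000, DF = 0.966279, PV = 1.352790
  t = 2.0000: CF_t = 1.400000, DF = 0.955293, PV = 1.337410
  t = 2.5000: CF_t = 1.400000, DF = 0.944432, PV = 1.322204
  t = 3.0000: CF_t = 1.400000, DF = 0.933694, PV = 1.307172
  t = 3.5000: CF_t = 1.400000, DF = 0.923079, PV = 1.292310
  t = 4.0000: CF_t = 1.400000, DF = 0.912584, PV = 1.277618
  t = 4.5000: CF_t = 1.400000, DF = 0.902209, PV = 1.263092
  t = 5.0000: CF_t = 1.400000, DF = 0.891951, PV = 1.248732
  t = 5.5000: CF_t = 1.400000, DF = 0.881810, PV = 1.234535
  t = 6.0000: CF_t = 1.400000, DF = 0.871785, PV = 1.220499
  t = 6.5000: CF_t = 1.400000, DF = 0.861873, PV = 1.206623
  t = 7.0000: CF_t = 1.400000, DF = 0.852075, PV = 1.192904
  t = 7.5000: CF_t = 1.400000, DF = 0.842387, PV = 1.179342
  t = 8.0000: CF_t = 1.400000, DF = 0.832810, PV = 1.165934
  t = 8.5000: CF_t = 1.400000, DF = 0.823341, PV = 1.152678
  t = 9.0000: CF_t = 1.400000, DF = 0.813981, PV = 1.139573
  t = 9.5000: CF_t = 1.400000, DF = 0.804726, PV = 1.126617
  t = 10.0000: CF_t = 101.400000, DF = 0.795577, PV = 80.671515
Price P = sum_t PV_t = 104.443977
Macaulay numerator sum_t t * PV_t:
  t * PV_t at t = 0.5000: 0.692042
  t * PV_t at t = 1.0000: 1.368347
  t * PV_t at t = 1.5000: 2.029185
  t * PV_t at t = 2.0000: 2.674820
  t * PV_t at t = 2.5000: 3.305511
  t * PV_t at t = 3.0000: 3.921516
  t * PV_t at t = 3.5000: 4.523086
  t * PV_t at t = 4.0000: 5.110471
  t * PV_t at t = 4.5000: 5.683915
  t * PV_t at t = 5.0000: 6.243659
  t * PV_t at t = 5.5000: 6.789940
  t * PV_t at t = 6.0000: 7.322993
  t * PV_t at t = 6.5000: 7.843048
  t * PV_t at t = 7.0000: 8.350330
  t * PV_t at t = 7.5000: 8.845064
  t * PV_t at t = 8.0000: 9.327469
  t * PV_t at t = 8.5000: 9.797762
  t * PV_t at t = 9.0000: 10.256155
  t * PV_t at t = 9.5000: 10.702859
  t * PV_t at t = 10.0000: 806.715150
Macaulay duration D = (sum_t t * PV_t) / P = 921.503322 / 104.443977 = 8.822944


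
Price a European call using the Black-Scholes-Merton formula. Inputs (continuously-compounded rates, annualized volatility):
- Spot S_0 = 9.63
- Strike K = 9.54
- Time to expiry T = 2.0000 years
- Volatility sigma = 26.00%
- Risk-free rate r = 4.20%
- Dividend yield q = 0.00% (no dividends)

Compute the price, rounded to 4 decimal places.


d1 = (ln(S/K) + (r - q + 0.5*sigma^2) * T) / (sigma * sqrt(T)) = 0.43783437
d2 = d1 - sigma * sqrt(T) = 0.07013885
exp(-rT) = 0.91943126; exp(-qT) = 1.00000000
C = S_0 * exp(-qT) * N(d1) - K * exp(-rT) * N(d2)
N(d1) = 0.66924682; N(d2) = 0.52795843
C = 9.6300 * 1.00000000 * 0.66924682 - 9.5400 * 0.91943126 * 0.52795843 = 1.8139

Answer: Price = 1.8139


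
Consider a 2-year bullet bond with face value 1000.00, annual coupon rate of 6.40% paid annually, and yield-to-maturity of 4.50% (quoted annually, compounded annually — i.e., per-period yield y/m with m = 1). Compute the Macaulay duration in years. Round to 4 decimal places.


Answer: Macaulay duration = 1.9409 years

Derivation:
Coupon per period c = face * coupon_rate / m = 64.000000
Periods per year m = 1; per-period yield y/m = 0.045000
Number of cashflows N = 2
Cashflows (t years, CF_t, discount factor 1/(1+y/m)^(m*t), PV):
  t = 1.0000: CF_t = 64.000000, DF = 0.956938, PV = 61.244019
  t = 2.0000: CF_t = 1064.000000, DF = 0.915730, PV = 974.336668
Price P = sum_t PV_t = 1035.580687
Macaulay numerator sum_t t * PV_t:
  t * PV_t at t = 1.0000: 61.244019
  t * PV_t at t = 2.0000: 1948.673336
Macaulay duration D = (sum_t t * PV_t) / P = 2009.917355 / 1035.580687 = 1.940860


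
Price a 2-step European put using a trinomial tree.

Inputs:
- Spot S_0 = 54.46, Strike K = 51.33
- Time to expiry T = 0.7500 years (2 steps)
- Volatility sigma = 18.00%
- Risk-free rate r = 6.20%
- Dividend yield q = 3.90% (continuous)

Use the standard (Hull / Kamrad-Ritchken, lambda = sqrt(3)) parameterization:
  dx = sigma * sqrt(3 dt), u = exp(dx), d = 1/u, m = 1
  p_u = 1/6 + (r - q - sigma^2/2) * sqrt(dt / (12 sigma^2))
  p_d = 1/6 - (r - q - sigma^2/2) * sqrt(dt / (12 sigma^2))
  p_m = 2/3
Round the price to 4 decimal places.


dt = T/N = 0.375000; dx = sigma*sqrt(3*dt) = 0.190919
u = exp(dx) = 1.210361; d = 1/u = 0.826200
p_u = 0.173345, p_m = 0.666667, p_d = 0.159988
Discount per step: exp(-r*dt) = 0.977018
Stock lattice S(k, j) with j the centered position index:
  k=0: S(0,+0) = 54.4600
  k=1: S(1,-1) = 44.9948; S(1,+0) = 54.4600; S(1,+1) = 65.9163
  k=2: S(2,-2) = 37.1747; S(2,-1) = 44.9948; S(2,+0) = 54.4600; S(2,+1) = 65.9163; S(2,+2) = 79.7825
Terminal payoffs V(N, j) = max(K - S_T, 0):
  V(2,-2) = 14.155285; V(2,-1) = 6.335167; V(2,+0) = 0.000000; V(2,+1) = 0.000000; V(2,+2) = 0.000000
Backward induction: V(k, j) = exp(-r*dt) * [p_u * V(k+1, j+1) + p_m * V(k+1, j) + p_d * V(k+1, j-1)]
  V(1,-1) = exp(-r*dt) * [p_u*0.000000 + p_m*6.335167 + p_d*14.155285] = 6.339018
  V(1,+0) = exp(-r*dt) * [p_u*0.000000 + p_m*0.000000 + p_d*6.335167] = 0.990260
  V(1,+1) = exp(-r*dt) * [p_u*0.000000 + p_m*0.000000 + p_d*0.000000] = 0.000000
  V(0,+0) = exp(-r*dt) * [p_u*0.000000 + p_m*0.990260 + p_d*6.339018] = 1.635864

Answer: Price = V(0,0) = 1.6359


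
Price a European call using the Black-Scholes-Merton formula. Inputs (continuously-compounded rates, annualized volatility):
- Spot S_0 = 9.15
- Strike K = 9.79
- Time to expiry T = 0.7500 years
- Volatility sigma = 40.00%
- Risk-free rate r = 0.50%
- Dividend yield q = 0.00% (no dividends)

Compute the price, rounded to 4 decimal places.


d1 = (ln(S/K) + (r - q + 0.5*sigma^2) * T) / (sigma * sqrt(T)) = -0.01113587
d2 = d1 - sigma * sqrt(T) = -0.35754603
exp(-rT) = 0.99625702; exp(-qT) = 1.00000000
C = S_0 * exp(-qT) * N(d1) - K * exp(-rT) * N(d2)
N(d1) = 0.49555752; N(d2) = 0.36034154
C = 9.1500 * 1.00000000 * 0.49555752 - 9.7900 * 0.99625702 * 0.36034154 = 1.0198

Answer: Price = 1.0198


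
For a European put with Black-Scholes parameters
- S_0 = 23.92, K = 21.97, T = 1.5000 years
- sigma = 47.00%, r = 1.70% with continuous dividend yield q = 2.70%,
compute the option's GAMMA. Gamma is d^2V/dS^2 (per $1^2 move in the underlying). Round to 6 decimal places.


Answer: Gamma = 0.025586

Derivation:
d1 = 0.4094852701; d2 = -0.1661448195
phi(d1) = 0.3668590273; exp(-qT) = 0.9603091645; exp(-rT) = 0.9748223790
Gamma = exp(-qT) * phi(d1) / (S * sigma * sqrt(T)) = 0.9603091645 * 0.3668590273 / (23.9200 * 0.4700 * 1.2247448714) = 0.025586


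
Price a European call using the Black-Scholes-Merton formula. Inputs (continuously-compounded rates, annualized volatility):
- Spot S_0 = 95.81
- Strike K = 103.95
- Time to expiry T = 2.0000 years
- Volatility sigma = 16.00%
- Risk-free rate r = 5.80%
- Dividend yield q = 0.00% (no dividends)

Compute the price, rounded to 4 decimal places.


Answer: Price = 10.2045

Derivation:
d1 = (ln(S/K) + (r - q + 0.5*sigma^2) * T) / (sigma * sqrt(T)) = 0.26541717
d2 = d1 - sigma * sqrt(T) = 0.03914300
exp(-rT) = 0.89047522; exp(-qT) = 1.00000000
C = S_0 * exp(-qT) * N(d1) - K * exp(-rT) * N(d2)
N(d1) = 0.60465594; N(d2) = 0.51561181
C = 95.8100 * 1.00000000 * 0.60465594 - 103.9500 * 0.89047522 * 0.51561181 = 10.2045


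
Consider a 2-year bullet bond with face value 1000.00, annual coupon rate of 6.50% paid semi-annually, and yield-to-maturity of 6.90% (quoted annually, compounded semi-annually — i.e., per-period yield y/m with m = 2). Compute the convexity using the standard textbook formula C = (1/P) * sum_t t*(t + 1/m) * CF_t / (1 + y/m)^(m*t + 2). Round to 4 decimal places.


Coupon per period c = face * coupon_rate / m = 32.500000
Periods per year m = 2; per-period yield y/m = 0.034500
Number of cashflows N = 4
Cashflows (t years, CF_t, discount factor 1/(1+y/m)^(m*t), PV):
  t = 0.5000: CF_t = 32.500000, DF = 0.966651, PV = 31.416143
  t = 1.0000: CF_t = 32.500000, DF = 0.934413, PV = 30.368432
  t = 1.5000: CF_t = 32.500000, DF = 0.903251, PV = 29.355662
  t = 2.0000: CF_t = 1032.500000, DF = 0.873128, PV = 901.504877
Price P = sum_t PV_t = 992.645114
Convexity numerator sum_t t*(t + 1/m) * CF_t / (1+y/m)^(m*t + 2):
  t = 0.5000: term = 14.677831
  t = 1.0000: term = 42.565000
  t = 1.5000: term = 82.290962
  t = 2.0000: term = 4211.890720
Convexity = (1/P) * sum = 4351.424514 / 992.645114 = 4.383666

Answer: Convexity = 4.3837


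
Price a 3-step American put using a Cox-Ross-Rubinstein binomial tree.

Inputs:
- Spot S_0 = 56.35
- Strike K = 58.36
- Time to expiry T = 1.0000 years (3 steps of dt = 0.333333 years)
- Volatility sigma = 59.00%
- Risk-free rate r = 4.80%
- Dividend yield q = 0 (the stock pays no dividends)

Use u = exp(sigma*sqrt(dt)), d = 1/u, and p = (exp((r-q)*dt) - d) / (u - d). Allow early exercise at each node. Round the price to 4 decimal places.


Answer: Price = V(0,0) = 13.9166

Derivation:
dt = T/N = 0.333333
u = exp(sigma*sqrt(dt)) = 1.405842; d = 1/u = 0.711317
p = (exp((r-q)*dt) - d) / (u - d) = 0.438877
Discount per step: exp(-r*dt) = 0.984127
Stock lattice S(k, i) with i counting down-moves:
  k=0: S(0,0) = 56.3500
  k=1: S(1,0) = 79.2192; S(1,1) = 40.0827
  k=2: S(2,0) = 111.3697; S(2,1) = 56.3500; S(2,2) = 28.5115
  k=3: S(3,0) = 156.5683; S(3,1) = 79.2192; S(3,2) = 40.0827; S(3,3) = 20.2808
Terminal payoffs V(N, i) = max(K - S_T, 0):
  V(3,0) = 0.000000; V(3,1) = 0.000000; V(3,2) = 18.277269; V(3,3) = 38.079248
Backward induction: V(k, i) = exp(-r*dt) * [p * V(k+1, i) + (1-p) * V(k+1, i+1)]; then take max(V_cont, immediate exercise) for American.
  V(2,0) = exp(-r*dt) * [p*0.000000 + (1-p)*0.000000] = 0.000000; exercise = 0.000000; V(2,0) = max -> 0.000000
  V(2,1) = exp(-r*dt) * [p*0.000000 + (1-p)*18.277269] = 10.093001; exercise = 2.010000; V(2,1) = max -> 10.093001
  V(2,2) = exp(-r*dt) * [p*18.277269 + (1-p)*38.079248] = 28.922130; exercise = 29.848460; V(2,2) = max -> 29.848460
  V(1,0) = exp(-r*dt) * [p*0.000000 + (1-p)*10.093001] = 5.573517; exercise = 0.000000; V(1,0) = max -> 5.573517
  V(1,1) = exp(-r*dt) * [p*10.093001 + (1-p)*29.848460] = 20.842079; exercise = 18.277269; V(1,1) = max -> 20.842079
  V(0,0) = exp(-r*dt) * [p*5.573517 + (1-p)*20.842079] = 13.916595; exercise = 2.010000; V(0,0) = max -> 13.916595


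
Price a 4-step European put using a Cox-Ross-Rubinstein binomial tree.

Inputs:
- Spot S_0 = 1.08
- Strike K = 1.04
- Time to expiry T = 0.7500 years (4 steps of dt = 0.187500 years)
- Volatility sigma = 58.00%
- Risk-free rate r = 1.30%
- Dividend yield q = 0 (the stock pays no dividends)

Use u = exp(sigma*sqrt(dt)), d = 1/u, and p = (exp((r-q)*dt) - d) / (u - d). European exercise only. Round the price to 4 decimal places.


Answer: Price = V(0,0) = 0.1792

Derivation:
dt = T/N = 0.187500
u = exp(sigma*sqrt(dt)) = 1.285500; d = 1/u = 0.777908
p = (exp((r-q)*dt) - d) / (u - d) = 0.442349
Discount per step: exp(-r*dt) = 0.997565
Stock lattice S(k, i) with i counting down-moves:
  k=0: S(0,0) = 1.0800
  k=1: S(1,0) = 1.3883; S(1,1) = 0.8401
  k=2: S(2,0) = 1.7847; S(2,1) = 1.0800; S(2,2) = 0.6536
  k=3: S(3,0) = 2.2942; S(3,1) = 1.3883; S(3,2) = 0.8401; S(3,3) = 0.5084
  k=4: S(4,0) = 2.9492; S(4,1) = 1.7847; S(4,2) = 1.0800; S(4,3) = 0.6536; S(4,4) = 0.3955
Terminal payoffs V(N, i) = max(K - S_T, 0):
  V(4,0) = 0.000000; V(4,1) = 0.000000; V(4,2) = 0.000000; V(4,3) = 0.386448; V(4,4) = 0.644509
Backward induction: V(k, i) = exp(-r*dt) * [p * V(k+1, i) + (1-p) * V(k+1, i+1)].
  V(3,0) = exp(-r*dt) * [p*0.000000 + (1-p)*0.000000] = 0.000000
  V(3,1) = exp(-r*dt) * [p*0.000000 + (1-p)*0.000000] = 0.000000
  V(3,2) = exp(-r*dt) * [p*0.000000 + (1-p)*0.386448] = 0.214979
  V(3,3) = exp(-r*dt) * [p*0.386448 + (1-p)*0.644509] = 0.529065
  V(2,0) = exp(-r*dt) * [p*0.000000 + (1-p)*0.000000] = 0.000000
  V(2,1) = exp(-r*dt) * [p*0.000000 + (1-p)*0.214979] = 0.119591
  V(2,2) = exp(-r*dt) * [p*0.214979 + (1-p)*0.529065] = 0.389180
  V(1,0) = exp(-r*dt) * [p*0.000000 + (1-p)*0.119591] = 0.066528
  V(1,1) = exp(-r*dt) * [p*0.119591 + (1-p)*0.389180] = 0.269270
  V(0,0) = exp(-r*dt) * [p*0.066528 + (1-p)*0.269270] = 0.179150


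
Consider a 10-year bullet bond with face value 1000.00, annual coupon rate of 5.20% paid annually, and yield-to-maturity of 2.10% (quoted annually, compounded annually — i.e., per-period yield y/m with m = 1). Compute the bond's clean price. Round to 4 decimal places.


Coupon per period c = face * coupon_rate / m = 52.000000
Periods per year m = 1; per-period yield y/m = 0.021000
Number of cashflows N = 10
Cashflows (t years, CF_t, discount factor 1/(1+y/m)^(m*t), PV):
  t = 1.0000: CF_t = 52.000000, DF = 0.979432, PV = 50.930460
  t = 2.0000: CF_t = 52.000000, DF = 0.959287, PV = 49.882919
  t = 3.0000: CF_t = 52.000000, DF = 0.939556, PV = 48.856924
  t = 4.0000: CF_t = 52.000000, DF = 0.920231, PV = 47.852031
  t = 5.0000: CF_t = 52.000000, DF = 0.901304, PV = 46.867807
  t = 6.0000: CF_t = 52.000000, DF = 0.882766, PV = 45.903827
  t = 7.0000: CF_t = 52.000000, DF = 0.864609, PV = 44.959674
  t = 8.0000: CF_t = 52.000000, DF = 0.846826, PV = 44.034940
  t = 9.0000: CF_t = 52.000000, DF = 0.829408, PV = 43.129226
  t = 10.0000: CF_t = 1052.000000, DF = 0.812349, PV = 854.591008
Price P = sum_t PV_t = 1277.008815

Answer: Price = 1277.0088


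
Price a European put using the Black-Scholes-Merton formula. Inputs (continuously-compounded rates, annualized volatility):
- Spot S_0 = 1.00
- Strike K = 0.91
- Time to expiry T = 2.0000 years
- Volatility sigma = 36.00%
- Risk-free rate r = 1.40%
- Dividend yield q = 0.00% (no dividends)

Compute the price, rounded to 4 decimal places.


Answer: Price = 0.1371

Derivation:
d1 = (ln(S/K) + (r - q + 0.5*sigma^2) * T) / (sigma * sqrt(T)) = 0.49479930
d2 = d1 - sigma * sqrt(T) = -0.01431758
exp(-rT) = 0.97238837; exp(-qT) = 1.00000000
P = K * exp(-rT) * N(-d2) - S_0 * exp(-qT) * N(-d1)
N(-d1) = 0.31037090; N(-d2) = 0.50571169
P = 0.9100 * 0.97238837 * 0.50571169 - 1.0000 * 1.00000000 * 0.31037090 = 0.1371


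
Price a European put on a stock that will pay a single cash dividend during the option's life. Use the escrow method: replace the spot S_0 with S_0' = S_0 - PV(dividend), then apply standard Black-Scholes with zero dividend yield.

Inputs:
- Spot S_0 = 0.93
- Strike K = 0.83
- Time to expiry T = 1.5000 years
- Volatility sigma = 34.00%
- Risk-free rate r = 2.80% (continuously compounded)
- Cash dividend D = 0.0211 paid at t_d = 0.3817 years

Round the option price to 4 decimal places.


PV(D) = D * exp(-r * t_d) = 0.0211 * 0.98936931 = 0.02087569
S_0' = S_0 - PV(D) = 0.9300 - 0.02087569 = 0.90912431
d1 = (ln(S_0'/K) + (r + sigma^2/2)*T) / (sigma*sqrt(T)) = 0.52773569
d2 = d1 - sigma*sqrt(T) = 0.11132243
exp(-rT) = 0.95886978
N(-d1) = 0.29884140; N(-d2) = 0.45568033
P = K * exp(-rT) * N(-d2) - S_0' * N(-d1) = 0.8300 * 0.95886978 * 0.45568033 - 0.90912431 * 0.29884140 = 0.0910

Answer: Price = 0.0910


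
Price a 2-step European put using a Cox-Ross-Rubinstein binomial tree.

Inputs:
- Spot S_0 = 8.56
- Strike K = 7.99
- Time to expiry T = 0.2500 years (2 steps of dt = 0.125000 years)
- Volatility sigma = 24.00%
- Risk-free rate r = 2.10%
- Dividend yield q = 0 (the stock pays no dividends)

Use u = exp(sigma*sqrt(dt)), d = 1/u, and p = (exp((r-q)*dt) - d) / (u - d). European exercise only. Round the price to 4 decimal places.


Answer: Price = V(0,0) = 0.1949

Derivation:
dt = T/N = 0.125000
u = exp(sigma*sqrt(dt)) = 1.088557; d = 1/u = 0.918647
p = (exp((r-q)*dt) - d) / (u - d) = 0.494269
Discount per step: exp(-r*dt) = 0.997378
Stock lattice S(k, i) with i counting down-moves:
  k=0: S(0,0) = 8.5600
  k=1: S(1,0) = 9.3180; S(1,1) = 7.8636
  k=2: S(2,0) = 10.1432; S(2,1) = 8.5600; S(2,2) = 7.2239
Terminal payoffs V(N, i) = max(K - S_T, 0):
  V(2,0) = 0.000000; V(2,1) = 0.000000; V(2,2) = 0.766103
Backward induction: V(k, i) = exp(-r*dt) * [p * V(k+1, i) + (1-p) * V(k+1, i+1)].
  V(1,0) = exp(-r*dt) * [p*0.000000 + (1-p)*0.000000] = 0.000000
  V(1,1) = exp(-r*dt) * [p*0.000000 + (1-p)*0.766103] = 0.386426
  V(0,0) = exp(-r*dt) * [p*0.000000 + (1-p)*0.386426] = 0.194915


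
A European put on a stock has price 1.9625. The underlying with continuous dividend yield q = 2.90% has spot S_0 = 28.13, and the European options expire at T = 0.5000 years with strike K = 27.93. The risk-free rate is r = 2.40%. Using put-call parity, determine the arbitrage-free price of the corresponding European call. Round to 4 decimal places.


Answer: Call price = 2.0907

Derivation:
Put-call parity: C - P = S_0 * exp(-qT) - K * exp(-rT).
S_0 * exp(-qT) = 28.1300 * 0.98560462 = 27.72505792
K * exp(-rT) = 27.9300 * 0.98807171 = 27.59684294
C = P + S*exp(-qT) - K*exp(-rT)
C = 1.9625 + 27.72505792 - 27.59684294 = 2.0907


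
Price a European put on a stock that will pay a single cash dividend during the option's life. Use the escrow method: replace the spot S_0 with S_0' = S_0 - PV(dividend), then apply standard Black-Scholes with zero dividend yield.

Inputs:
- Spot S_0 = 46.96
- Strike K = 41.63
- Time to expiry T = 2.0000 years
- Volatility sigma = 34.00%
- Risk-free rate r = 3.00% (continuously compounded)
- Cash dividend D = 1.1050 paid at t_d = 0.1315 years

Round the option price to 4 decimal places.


PV(D) = D * exp(-r * t_d) = 1.1050 * 0.99606277 = 1.10064936
S_0' = S_0 - PV(D) = 46.9600 - 1.10064936 = 45.85935064
d1 = (ln(S_0'/K) + (r + sigma^2/2)*T) / (sigma*sqrt(T)) = 0.56643008
d2 = d1 - sigma*sqrt(T) = 0.08559747
exp(-rT) = 0.94176453
N(-d1) = 0.28555072; N(-d2) = 0.46589320
P = K * exp(-rT) * N(-d2) - S_0' * N(-d1) = 41.6300 * 0.94176453 * 0.46589320 - 45.85935064 * 0.28555072 = 5.1705

Answer: Price = 5.1705


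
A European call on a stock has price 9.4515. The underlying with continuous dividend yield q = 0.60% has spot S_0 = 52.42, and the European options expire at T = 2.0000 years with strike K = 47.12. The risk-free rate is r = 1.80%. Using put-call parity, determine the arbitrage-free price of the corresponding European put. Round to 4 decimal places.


Put-call parity: C - P = S_0 * exp(-qT) - K * exp(-rT).
S_0 * exp(-qT) = 52.4200 * 0.98807171 = 51.79471919
K * exp(-rT) = 47.1200 * 0.96464029 = 45.45385063
P = C - S*exp(-qT) + K*exp(-rT)
P = 9.4515 - 51.79471919 + 45.45385063 = 3.1106

Answer: Put price = 3.1106


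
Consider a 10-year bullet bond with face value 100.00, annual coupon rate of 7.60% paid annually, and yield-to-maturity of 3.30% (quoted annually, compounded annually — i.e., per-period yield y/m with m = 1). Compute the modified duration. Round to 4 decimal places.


Answer: Modified duration = 7.5159

Derivation:
Coupon per period c = face * coupon_rate / m = 7.600000
Periods per year m = 1; per-period yield y/m = 0.033000
Number of cashflows N = 10
Cashflows (t years, CF_t, discount factor 1/(1+y/m)^(m*t), PV):
  t = 1.0000: CF_t = 7.600000, DF = 0.968054, PV = 7.357212
  t = 2.0000: CF_t = 7.600000, DF = 0.937129, PV = 7.122180
  t = 3.0000: CF_t = 7.600000, DF = 0.907192, PV = 6.894656
  t = 4.0000: CF_t = 7.600000, DF = 0.878211, PV = 6.674401
  t = 5.0000: CF_t = 7.600000, DF = 0.850156, PV = 6.461182
  t = 6.0000: CF_t = 7.600000, DF = 0.822997, PV = 6.254775
  t = 7.0000: CF_t = 7.600000, DF = 0.796705, PV = 6.054961
  t = 8.0000: CF_t = 7.600000, DF = 0.771254, PV = 5.861530
  t = 9.0000: CF_t = 7.600000, DF = 0.746616, PV = 5.674279
  t = 10.0000: CF_t = 107.600000, DF = 0.722764, PV = 77.769455
Price P = sum_t PV_t = 136.124632
First compute Macaulay numerator sum_t t * PV_t:
  t * PV_t at t = 1.0000: 7.357212
  t * PV_t at t = 2.0000: 14.244360
  t * PV_t at t = 3.0000: 20.683969
  t * PV_t at t = 4.0000: 26.697605
  t * PV_t at t = 5.0000: 32.305911
  t * PV_t at t = 6.0000: 37.528648
  t * PV_t at t = 7.0000: 42.384726
  t * PV_t at t = 8.0000: 46.892243
  t * PV_t at t = 9.0000: 51.068512
  t * PV_t at t = 10.0000: 777.694551
Macaulay duration D = 1056.857737 / 136.124632 = 7.763898
Modified duration = D / (1 + y/m) = 7.763898 / (1 + 0.033000) = 7.515874


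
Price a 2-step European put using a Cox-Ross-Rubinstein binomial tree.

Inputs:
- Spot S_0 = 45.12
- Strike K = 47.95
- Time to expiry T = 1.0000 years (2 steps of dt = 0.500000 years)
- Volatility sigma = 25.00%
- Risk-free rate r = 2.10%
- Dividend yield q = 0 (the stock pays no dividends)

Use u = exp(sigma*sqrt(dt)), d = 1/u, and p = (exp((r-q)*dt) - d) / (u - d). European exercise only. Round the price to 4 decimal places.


Answer: Price = V(0,0) = 5.5991

Derivation:
dt = T/N = 0.500000
u = exp(sigma*sqrt(dt)) = 1.193365; d = 1/u = 0.837967
p = (exp((r-q)*dt) - d) / (u - d) = 0.485621
Discount per step: exp(-r*dt) = 0.989555
Stock lattice S(k, i) with i counting down-moves:
  k=0: S(0,0) = 45.1200
  k=1: S(1,0) = 53.8446; S(1,1) = 37.8091
  k=2: S(2,0) = 64.2563; S(2,1) = 45.1200; S(2,2) = 31.6827
Terminal payoffs V(N, i) = max(K - S_T, 0):
  V(2,0) = 0.000000; V(2,1) = 2.830000; V(2,2) = 16.267255
Backward induction: V(k, i) = exp(-r*dt) * [p * V(k+1, i) + (1-p) * V(k+1, i+1)].
  V(1,0) = exp(-r*dt) * [p*0.000000 + (1-p)*2.830000] = 1.440489
  V(1,1) = exp(-r*dt) * [p*2.830000 + (1-p)*16.267255] = 9.640093
  V(0,0) = exp(-r*dt) * [p*1.440489 + (1-p)*9.640093] = 5.599096
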